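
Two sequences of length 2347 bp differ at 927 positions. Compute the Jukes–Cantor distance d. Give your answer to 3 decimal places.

p = 927/2347 ≈ 0.394972.
d = −(3/4) ln(1 − 4p/3) = −0.75 ln(1 − 0.526629) = −0.75 ln(0.473371)
  = −0.75 × (-0.747876) = 0.560907 substitutions/site.

0.561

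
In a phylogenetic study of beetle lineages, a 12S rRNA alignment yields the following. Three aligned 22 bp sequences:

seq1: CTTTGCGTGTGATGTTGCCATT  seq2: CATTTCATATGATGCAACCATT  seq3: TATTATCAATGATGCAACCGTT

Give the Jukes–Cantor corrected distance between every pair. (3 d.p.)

seq1–seq2: 7/22 sites differ → p ≈ 0.318182, d = −0.75 ln(1 − 0.424243) = 0.414052 ≈ 0.414.
seq1–seq3: 11/22 sites differ → p = 0.5, d = −0.75 ln(1 − 0.666667) = 0.823960 ≈ 0.824.
seq2–seq3: 6/22 sites differ → p ≈ 0.272727, d = −0.75 ln(1 − 0.363636) = 0.338988 ≈ 0.339.

d(seq1,seq2) = 0.414, d(seq1,seq3) = 0.824, d(seq2,seq3) = 0.339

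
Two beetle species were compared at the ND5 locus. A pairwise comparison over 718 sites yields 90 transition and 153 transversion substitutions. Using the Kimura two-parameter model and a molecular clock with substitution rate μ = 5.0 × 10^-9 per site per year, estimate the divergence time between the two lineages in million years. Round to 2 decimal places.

P = 90/718 ≈ 0.125348 and Q = 153/718 ≈ 0.213092.
Under the Kimura two-parameter model, d = −½ ln(1 − 2P − Q) − ¼ ln(1 − 2Q).
1 − 2P − Q = 0.536212, giving −½ ln(0.536212) = 0.311613.
1 − 2Q = 0.573816, giving −¼ ln(0.573816) = 0.138862.
d = 0.311613 + 0.138862 = 0.450475.
Under a molecular clock d = 2μt, so t = d/(2μ) = 0.450475 / (2 × 5.0 × 10^-9) = 45.05 million years.

45.05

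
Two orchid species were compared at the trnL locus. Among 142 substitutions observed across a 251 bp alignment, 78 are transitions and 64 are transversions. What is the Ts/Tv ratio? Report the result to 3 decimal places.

1.219

R = 78/64 = 1.21875 ≈ 1.219 (to 3 d.p.).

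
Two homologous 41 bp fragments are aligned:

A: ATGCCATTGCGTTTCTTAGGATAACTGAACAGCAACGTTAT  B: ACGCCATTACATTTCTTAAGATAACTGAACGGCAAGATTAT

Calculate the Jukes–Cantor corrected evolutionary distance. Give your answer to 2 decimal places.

The sequences differ at 7 of 41 sites (2, 9, 11, 19, 31, 36, 37), so p = 7/41 ≈ 0.170732.
d = −(3/4) ln(1 − 4p/3) = −0.75 ln(1 − 0.227643) = −0.75 ln(0.772357)
  = −0.75 × (-0.258308) = 0.193731 substitutions/site.

0.19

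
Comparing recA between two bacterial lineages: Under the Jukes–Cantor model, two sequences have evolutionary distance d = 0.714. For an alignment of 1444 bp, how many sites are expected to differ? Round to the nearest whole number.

665

Invert JC69: p = (3/4)(1 − e^(−4d/3)) = 0.75 × (1 − e^(-0.952)) = 0.75 × (1 − 0.385968) = 0.460524.
Expected differing sites = pL ≈ 0.460524 × 1444 = 664.996656 ≈ 665.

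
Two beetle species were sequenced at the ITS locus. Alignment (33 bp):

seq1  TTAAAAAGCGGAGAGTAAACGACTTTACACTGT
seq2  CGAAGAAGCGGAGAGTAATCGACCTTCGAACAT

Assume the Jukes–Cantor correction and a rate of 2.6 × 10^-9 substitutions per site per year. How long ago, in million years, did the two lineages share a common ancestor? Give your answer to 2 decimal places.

74.65

The sequences differ at 10 of 33 sites (1, 2, 5, 19, 24, 27, 28, 30, 31, 32), so p = 10/33 ≈ 0.30303.
d = −(3/4) ln(1 − 4p/3) = −0.75 ln(1 − 0.40404) = −0.75 ln(0.59596)
  = −0.75 × (-0.517582) = 0.388187 substitutions/site.
Under a molecular clock d = 2μt, so t = d/(2μ) = 0.388187 / (2 × 2.6 × 10^-9) = 74.65 million years.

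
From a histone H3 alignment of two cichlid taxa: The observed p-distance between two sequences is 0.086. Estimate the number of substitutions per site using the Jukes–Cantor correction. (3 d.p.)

0.091

d = −(3/4) ln(1 − 4p/3) = −0.75 ln(1 − 0.114667) = −0.75 ln(0.885333)
  = −0.75 × (-0.121791) = 0.091343 substitutions/site.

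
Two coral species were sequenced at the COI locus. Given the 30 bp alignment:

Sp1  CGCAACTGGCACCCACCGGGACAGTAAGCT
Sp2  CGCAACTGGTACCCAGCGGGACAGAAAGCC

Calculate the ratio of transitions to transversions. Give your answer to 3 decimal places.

Transitions are A↔G and C↔T; transversions are all other mismatches.
Transitions: 2. Transversions: 2.
R = 2/2 = 1.000.

1.000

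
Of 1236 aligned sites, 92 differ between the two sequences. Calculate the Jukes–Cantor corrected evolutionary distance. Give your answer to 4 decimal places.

p = 92/1236 ≈ 0.074434.
d = −(3/4) ln(1 − 4p/3) = −0.75 ln(1 − 0.099245) = −0.75 ln(0.900755)
  = −0.75 × (-0.104522) = 0.078392 substitutions/site.

0.0784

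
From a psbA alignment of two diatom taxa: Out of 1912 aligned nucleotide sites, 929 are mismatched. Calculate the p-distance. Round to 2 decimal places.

p = 929/1912 = 0.485878… ≈ 0.49 (to 2 d.p.).

0.49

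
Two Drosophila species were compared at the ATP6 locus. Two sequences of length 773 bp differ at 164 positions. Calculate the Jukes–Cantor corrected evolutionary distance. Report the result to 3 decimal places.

0.249

p = 164/773 ≈ 0.21216.
d = −(3/4) ln(1 − 4p/3) = −0.75 ln(1 − 0.28288) = −0.75 ln(0.71712)
  = −0.75 × (-0.332512) = 0.249384 substitutions/site.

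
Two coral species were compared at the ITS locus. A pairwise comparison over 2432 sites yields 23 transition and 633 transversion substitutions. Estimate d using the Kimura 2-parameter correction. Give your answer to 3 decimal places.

0.347

P = 23/2432 ≈ 0.009457 and Q = 633/2432 ≈ 0.26028.
Under the Kimura two-parameter model, d = −½ ln(1 − 2P − Q) − ¼ ln(1 − 2Q).
1 − 2P − Q = 0.720806, giving −½ ln(0.720806) = 0.163693.
1 − 2Q = 0.47944, giving −¼ ln(0.47944) = 0.183784.
d = 0.163693 + 0.183784 = 0.347477.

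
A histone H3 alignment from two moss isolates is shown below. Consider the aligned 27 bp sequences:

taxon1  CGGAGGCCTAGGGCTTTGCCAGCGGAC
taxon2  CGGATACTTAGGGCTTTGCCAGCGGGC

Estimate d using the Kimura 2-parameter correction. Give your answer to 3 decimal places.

0.169

Of 27 sites, 3 differences are transitions and 1 are transversions, so P = 3/27 ≈ 0.111111 and Q = 1/27 ≈ 0.037037.
Under the Kimura two-parameter model, d = −½ ln(1 − 2P − Q) − ¼ ln(1 − 2Q).
1 − 2P − Q = 0.740741, giving −½ ln(0.740741) = 0.150052.
1 − 2Q = 0.925926, giving −¼ ln(0.925926) = 0.019240.
d = 0.150052 + 0.019240 = 0.169292.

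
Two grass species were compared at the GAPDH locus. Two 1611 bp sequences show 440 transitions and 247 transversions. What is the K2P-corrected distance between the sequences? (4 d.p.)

P = 440/1611 ≈ 0.273122 and Q = 247/1611 ≈ 0.153321.
Under the Kimura two-parameter model, d = −½ ln(1 − 2P − Q) − ¼ ln(1 − 2Q).
1 − 2P − Q = 0.300435, giving −½ ln(0.300435) = 0.601262.
1 − 2Q = 0.693358, giving −¼ ln(0.693358) = 0.091552.
d = 0.601262 + 0.091552 = 0.692814.

0.6928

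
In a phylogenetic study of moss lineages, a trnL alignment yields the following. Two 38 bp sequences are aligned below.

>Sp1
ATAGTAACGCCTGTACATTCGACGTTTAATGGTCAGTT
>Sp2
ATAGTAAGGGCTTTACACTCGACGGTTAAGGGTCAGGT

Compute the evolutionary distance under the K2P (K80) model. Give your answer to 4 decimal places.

Of 38 sites, 1 differences are transitions and 6 are transversions, so P = 1/38 ≈ 0.026316 and Q = 6/38 ≈ 0.157895.
Under the Kimura two-parameter model, d = −½ ln(1 − 2P − Q) − ¼ ln(1 − 2Q).
1 − 2P − Q = 0.789473, giving −½ ln(0.789473) = 0.118195.
1 − 2Q = 0.68421, giving −¼ ln(0.68421) = 0.094873.
d = 0.118195 + 0.094873 = 0.213068.

0.2131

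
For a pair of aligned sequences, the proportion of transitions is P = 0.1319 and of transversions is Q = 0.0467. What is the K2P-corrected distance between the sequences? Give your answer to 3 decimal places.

Under the Kimura two-parameter model, d = −½ ln(1 − 2P − Q) − ¼ ln(1 − 2Q).
1 − 2P − Q = 0.6895, giving −½ ln(0.6895) = 0.185894.
1 − 2Q = 0.9066, giving −¼ ln(0.9066) = 0.024513.
d = 0.185894 + 0.024513 = 0.210407.

0.210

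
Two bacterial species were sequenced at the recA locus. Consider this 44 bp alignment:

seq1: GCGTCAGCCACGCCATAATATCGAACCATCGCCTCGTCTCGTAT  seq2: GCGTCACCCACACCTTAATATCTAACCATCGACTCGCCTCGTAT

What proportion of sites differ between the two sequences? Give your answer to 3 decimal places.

The sequences differ at 6 of 44 positions (sites 7, 12, 15, 23, 32, 37).
p = 6/44 = 0.136363… ≈ 0.136 (to 3 d.p.).

0.136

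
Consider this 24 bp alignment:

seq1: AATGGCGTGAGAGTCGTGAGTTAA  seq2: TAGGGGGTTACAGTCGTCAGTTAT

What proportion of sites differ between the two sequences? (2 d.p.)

0.29

The sequences differ at 7 of 24 positions (sites 1, 3, 6, 9, 11, 18, 24).
p = 7/24 = 0.291666… ≈ 0.29 (to 2 d.p.).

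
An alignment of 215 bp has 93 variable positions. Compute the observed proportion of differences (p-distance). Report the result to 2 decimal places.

0.43

p = 93/215 = 0.432558… ≈ 0.43 (to 2 d.p.).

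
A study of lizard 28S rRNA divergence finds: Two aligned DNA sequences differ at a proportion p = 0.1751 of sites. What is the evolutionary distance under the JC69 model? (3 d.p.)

0.199

d = −(3/4) ln(1 − 4p/3) = −0.75 ln(1 − 0.233467) = −0.75 ln(0.766533)
  = −0.75 × (-0.265878) = 0.199409 substitutions/site.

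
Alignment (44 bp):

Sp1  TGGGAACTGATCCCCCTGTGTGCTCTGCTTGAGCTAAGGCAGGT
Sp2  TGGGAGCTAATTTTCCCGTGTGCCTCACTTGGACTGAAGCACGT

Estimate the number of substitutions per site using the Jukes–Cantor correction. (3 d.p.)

0.455

The sequences differ at 15 of 44 sites, so p = 15/44 ≈ 0.340909.
d = −(3/4) ln(1 − 4p/3) = −0.75 ln(1 − 0.454545) = −0.75 ln(0.545455)
  = −0.75 × (-0.606135) = 0.454601 substitutions/site.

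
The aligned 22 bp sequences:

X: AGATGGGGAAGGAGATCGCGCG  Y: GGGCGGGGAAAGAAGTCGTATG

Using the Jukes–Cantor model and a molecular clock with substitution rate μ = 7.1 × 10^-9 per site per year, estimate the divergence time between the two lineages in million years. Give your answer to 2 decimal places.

The sequences differ at 9 of 22 sites (1, 3, 4, 11, 14, 15, 19, 20, 21), so p = 9/22 ≈ 0.409091.
d = −(3/4) ln(1 − 4p/3) = −0.75 ln(1 − 0.545455) = −0.75 ln(0.454545)
  = −0.75 × (-0.788458) = 0.591344 substitutions/site.
Under a molecular clock d = 2μt, so t = d/(2μ) = 0.591344 / (2 × 7.1 × 10^-9) = 41.64 million years.

41.64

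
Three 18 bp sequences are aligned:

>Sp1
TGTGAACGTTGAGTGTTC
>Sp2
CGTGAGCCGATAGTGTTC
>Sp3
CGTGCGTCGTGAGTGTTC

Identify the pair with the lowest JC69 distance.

Sp1–Sp2: 6/18 differ, p = 0.333, d = 0.441.
Sp1–Sp3: 6/18 differ, p = 0.333, d = 0.441.
Sp2–Sp3: 4/18 differ, p = 0.222, d = 0.264.
The smallest distance is between Sp2 and Sp3.

Sp2 and Sp3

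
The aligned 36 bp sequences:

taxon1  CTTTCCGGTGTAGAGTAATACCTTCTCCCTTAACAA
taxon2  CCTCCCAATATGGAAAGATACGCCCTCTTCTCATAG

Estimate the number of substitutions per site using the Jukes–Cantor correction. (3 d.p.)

The sequences differ at 18 of 36 sites, so p = 18/36 = 0.5.
d = −(3/4) ln(1 − 4p/3) = −0.75 ln(1 − 0.666667) = −0.75 ln(0.333333)
  = −0.75 × (-1.098613) = 0.823960 substitutions/site.

0.824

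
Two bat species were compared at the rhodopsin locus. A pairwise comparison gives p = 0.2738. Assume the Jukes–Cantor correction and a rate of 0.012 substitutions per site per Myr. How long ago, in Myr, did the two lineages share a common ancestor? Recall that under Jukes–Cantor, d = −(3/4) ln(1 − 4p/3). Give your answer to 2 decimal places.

14.19

d = −(3/4) ln(1 − 4p/3) = −0.75 ln(1 − 0.365067) = −0.75 ln(0.634933)
  = −0.75 × (-0.454236) = 0.340677 substitutions/site.
Under a molecular clock d = 2μt, so t = d/(2μ) = 0.340677 / (2 × 0.012) = 14.19 Myr.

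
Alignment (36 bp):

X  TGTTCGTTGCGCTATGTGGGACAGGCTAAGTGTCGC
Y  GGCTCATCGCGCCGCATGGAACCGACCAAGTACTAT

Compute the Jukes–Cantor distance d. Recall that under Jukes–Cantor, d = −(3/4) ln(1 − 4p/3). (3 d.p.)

0.745

The sequences differ at 17 of 36 sites, so p = 17/36 ≈ 0.472222.
d = −(3/4) ln(1 − 4p/3) = −0.75 ln(1 − 0.629629) = −0.75 ln(0.370371)
  = −0.75 × (-0.993250) = 0.744938 substitutions/site.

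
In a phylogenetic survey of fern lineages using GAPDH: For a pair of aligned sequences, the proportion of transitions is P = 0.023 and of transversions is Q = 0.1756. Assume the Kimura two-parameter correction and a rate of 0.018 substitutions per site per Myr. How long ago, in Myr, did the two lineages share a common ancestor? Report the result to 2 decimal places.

Under the Kimura two-parameter model, d = −½ ln(1 − 2P − Q) − ¼ ln(1 − 2Q).
1 − 2P − Q = 0.7784, giving −½ ln(0.7784) = 0.125257.
1 − 2Q = 0.6488, giving −¼ ln(0.6488) = 0.108158.
d = 0.125257 + 0.108158 = 0.233415.
Under a molecular clock d = 2μt, so t = d/(2μ) = 0.233415 / (2 × 0.018) = 6.48 Myr.

6.48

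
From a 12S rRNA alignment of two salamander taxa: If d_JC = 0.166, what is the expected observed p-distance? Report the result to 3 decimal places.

0.149

p = (3/4)(1 − e^(−4d/3)) = 0.75 × (1 − e^(-0.221333)) = 0.75 × (1 − 0.801450) = 0.148913.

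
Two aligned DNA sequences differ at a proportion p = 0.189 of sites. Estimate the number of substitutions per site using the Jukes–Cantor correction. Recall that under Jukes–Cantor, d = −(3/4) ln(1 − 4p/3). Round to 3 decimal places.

d = −(3/4) ln(1 − 4p/3) = −0.75 ln(1 − 0.252) = −0.75 ln(0.748)
  = −0.75 × (-0.290352) = 0.217764 substitutions/site.

0.218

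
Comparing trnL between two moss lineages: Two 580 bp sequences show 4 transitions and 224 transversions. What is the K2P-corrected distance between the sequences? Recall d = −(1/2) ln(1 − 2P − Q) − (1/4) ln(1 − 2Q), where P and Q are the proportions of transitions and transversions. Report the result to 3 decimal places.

0.625

P = 4/580 ≈ 0.006897 and Q = 224/580 ≈ 0.386207.
Under the Kimura two-parameter model, d = −½ ln(1 − 2P − Q) − ¼ ln(1 − 2Q).
1 − 2P − Q = 0.599999, giving −½ ln(0.599999) = 0.255414.
1 − 2Q = 0.227586, giving −¼ ln(0.227586) = 0.370057.
d = 0.255414 + 0.370057 = 0.625471.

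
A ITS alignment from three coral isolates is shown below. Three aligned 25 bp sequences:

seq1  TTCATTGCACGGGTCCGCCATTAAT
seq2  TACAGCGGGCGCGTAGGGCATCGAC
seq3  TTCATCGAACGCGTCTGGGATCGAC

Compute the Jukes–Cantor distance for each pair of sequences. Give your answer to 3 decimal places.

seq1–seq2: 12/25 sites differ → p = 0.48, d = −0.75 ln(1 − 0.64) = 0.766238 ≈ 0.766.
seq1–seq3: 9/25 sites differ → p = 0.36, d = −0.75 ln(1 − 0.48) = 0.490445 ≈ 0.490.
seq2–seq3: 7/25 sites differ → p = 0.28, d = −0.75 ln(1 − 0.373333) = 0.350505 ≈ 0.351.

d(seq1,seq2) = 0.766, d(seq1,seq3) = 0.490, d(seq2,seq3) = 0.351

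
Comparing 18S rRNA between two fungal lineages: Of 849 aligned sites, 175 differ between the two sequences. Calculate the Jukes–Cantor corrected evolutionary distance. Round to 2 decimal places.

p = 175/849 ≈ 0.206125.
d = −(3/4) ln(1 − 4p/3) = −0.75 ln(1 − 0.274833) = −0.75 ln(0.725167)
  = −0.75 × (-0.321353) = 0.241015 substitutions/site.

0.24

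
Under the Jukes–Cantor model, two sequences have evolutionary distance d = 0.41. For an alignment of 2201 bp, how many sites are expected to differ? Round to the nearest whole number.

695

Invert JC69: p = (3/4)(1 − e^(−4d/3)) = 0.75 × (1 − e^(-0.546667)) = 0.75 × (1 − 0.578876) = 0.315843.
Expected differing sites = pL ≈ 0.315843 × 2201 = 695.170443 ≈ 695.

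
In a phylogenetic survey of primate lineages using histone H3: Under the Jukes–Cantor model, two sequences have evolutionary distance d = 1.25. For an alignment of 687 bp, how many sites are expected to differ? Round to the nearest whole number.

Invert JC69: p = (3/4)(1 − e^(−4d/3)) = 0.75 × (1 − e^(-1.666667)) = 0.75 × (1 − 0.188876) = 0.608343.
Expected differing sites = pL ≈ 0.608343 × 687 = 417.931641 ≈ 418.

418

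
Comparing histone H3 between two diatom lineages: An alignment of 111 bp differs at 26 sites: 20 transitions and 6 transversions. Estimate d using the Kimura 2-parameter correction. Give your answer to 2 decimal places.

0.30

P = 20/111 ≈ 0.18018 and Q = 6/111 ≈ 0.054054.
Under the Kimura two-parameter model, d = −½ ln(1 − 2P − Q) − ¼ ln(1 − 2Q).
1 − 2P − Q = 0.585586, giving −½ ln(0.585586) = 0.267571.
1 − 2Q = 0.891892, giving −¼ ln(0.891892) = 0.028603.
d = 0.267571 + 0.028603 = 0.296174.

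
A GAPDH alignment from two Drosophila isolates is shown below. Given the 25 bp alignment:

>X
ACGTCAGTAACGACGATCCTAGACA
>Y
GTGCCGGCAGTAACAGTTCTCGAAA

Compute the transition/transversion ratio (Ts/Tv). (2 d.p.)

Transitions are A↔G and C↔T; transversions are all other mismatches.
Transitions: 11. Transversions: 2.
R = 11/2 = 5.50.

5.50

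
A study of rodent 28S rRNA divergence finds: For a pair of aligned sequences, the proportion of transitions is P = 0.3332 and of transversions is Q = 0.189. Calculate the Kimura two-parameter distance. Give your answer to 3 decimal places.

1.086

Under the Kimura two-parameter model, d = −½ ln(1 − 2P − Q) − ¼ ln(1 − 2Q).
1 − 2P − Q = 0.1446, giving −½ ln(0.1446) = 0.966892.
1 − 2Q = 0.622, giving −¼ ln(0.622) = 0.118704.
d = 0.966892 + 0.118704 = 1.085596.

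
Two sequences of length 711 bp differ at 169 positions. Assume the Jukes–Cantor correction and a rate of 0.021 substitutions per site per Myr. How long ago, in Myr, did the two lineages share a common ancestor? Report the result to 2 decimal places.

6.81

p = 169/711 ≈ 0.237693.
d = −(3/4) ln(1 − 4p/3) = −0.75 ln(1 − 0.316924) = −0.75 ln(0.683076)
  = −0.75 × (-0.381149) = 0.285862 substitutions/site.
Under a molecular clock d = 2μt, so t = d/(2μ) = 0.285862 / (2 × 0.021) = 6.81 Myr.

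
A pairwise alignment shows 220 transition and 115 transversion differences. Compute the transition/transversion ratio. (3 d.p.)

R = 220/115 = 1.913043… ≈ 1.913 (to 3 d.p.).

1.913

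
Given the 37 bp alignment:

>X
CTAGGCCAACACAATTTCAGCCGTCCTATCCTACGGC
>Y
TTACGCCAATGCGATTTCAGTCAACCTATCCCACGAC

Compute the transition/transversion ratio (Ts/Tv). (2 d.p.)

Transitions are A↔G and C↔T; transversions are all other mismatches.
Transitions: 8. Transversions: 2.
R = 8/2 = 4.00.

4.00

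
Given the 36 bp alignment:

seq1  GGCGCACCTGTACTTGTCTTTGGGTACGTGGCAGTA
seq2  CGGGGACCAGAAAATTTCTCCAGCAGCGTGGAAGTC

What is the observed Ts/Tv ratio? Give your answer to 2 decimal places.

0.33

Transitions are A↔G and C↔T; transversions are all other mismatches.
Transitions: 4. Transversions: 12.
R = 4/12 = 0.333333… ≈ 0.33 (to 2 d.p.).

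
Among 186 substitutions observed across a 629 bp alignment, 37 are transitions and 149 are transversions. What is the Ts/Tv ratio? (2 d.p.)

R = 37/149 = 0.248322… ≈ 0.25 (to 2 d.p.).

0.25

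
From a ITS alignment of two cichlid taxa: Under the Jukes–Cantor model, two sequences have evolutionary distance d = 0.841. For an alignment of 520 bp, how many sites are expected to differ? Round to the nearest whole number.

Invert JC69: p = (3/4)(1 − e^(−4d/3)) = 0.75 × (1 − e^(-1.121333)) = 0.75 × (1 − 0.325845) = 0.505616.
Expected differing sites = pL ≈ 0.505616 × 520 = 262.92032 ≈ 263.

263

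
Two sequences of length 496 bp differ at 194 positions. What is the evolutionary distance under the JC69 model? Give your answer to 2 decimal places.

0.55

p = 194/496 ≈ 0.391129.
d = −(3/4) ln(1 − 4p/3) = −0.75 ln(1 − 0.521505) = −0.75 ln(0.478495)
  = −0.75 × (-0.737110) = 0.552833 substitutions/site.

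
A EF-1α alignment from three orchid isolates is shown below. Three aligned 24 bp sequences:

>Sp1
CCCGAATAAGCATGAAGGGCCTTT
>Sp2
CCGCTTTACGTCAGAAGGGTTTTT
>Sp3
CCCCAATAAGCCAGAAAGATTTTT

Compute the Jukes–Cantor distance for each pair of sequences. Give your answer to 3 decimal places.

Sp1–Sp2: 10/24 sites differ → p ≈ 0.416667, d = −0.75 ln(1 − 0.555556) = 0.608198 ≈ 0.608.
Sp1–Sp3: 7/24 sites differ → p ≈ 0.291667, d = −0.75 ln(1 − 0.388889) = 0.369358 ≈ 0.369.
Sp2–Sp3: 7/24 sites differ → p ≈ 0.291667, d = −0.75 ln(1 − 0.388889) = 0.369358 ≈ 0.369.

d(Sp1,Sp2) = 0.608, d(Sp1,Sp3) = 0.369, d(Sp2,Sp3) = 0.369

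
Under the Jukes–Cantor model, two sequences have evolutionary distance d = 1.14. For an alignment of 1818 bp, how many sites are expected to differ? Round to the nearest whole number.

1065

Invert JC69: p = (3/4)(1 − e^(−4d/3)) = 0.75 × (1 − e^(-1.52)) = 0.75 × (1 − 0.218712) = 0.585966.
Expected differing sites = pL ≈ 0.585966 × 1818 = 1065.286188 ≈ 1065.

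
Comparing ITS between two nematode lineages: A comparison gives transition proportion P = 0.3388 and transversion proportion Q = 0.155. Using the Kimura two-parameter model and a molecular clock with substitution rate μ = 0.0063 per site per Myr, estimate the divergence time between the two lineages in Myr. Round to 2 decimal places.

Under the Kimura two-parameter model, d = −½ ln(1 − 2P − Q) − ¼ ln(1 − 2Q).
1 − 2P − Q = 0.1674, giving −½ ln(0.1674) = 0.893685.
1 − 2Q = 0.69, giving −¼ ln(0.69) = 0.092766.
d = 0.893685 + 0.092766 = 0.986451.
Under a molecular clock d = 2μt, so t = d/(2μ) = 0.986451 / (2 × 0.0063) = 78.29 Myr.

78.29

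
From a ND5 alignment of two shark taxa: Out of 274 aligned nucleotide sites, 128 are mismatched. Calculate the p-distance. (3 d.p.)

p = 128/274 = 0.467153… ≈ 0.467 (to 3 d.p.).

0.467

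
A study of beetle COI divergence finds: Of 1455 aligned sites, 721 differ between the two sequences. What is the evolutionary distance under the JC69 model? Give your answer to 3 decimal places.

0.811

p = 721/1455 ≈ 0.495533.
d = −(3/4) ln(1 − 4p/3) = −0.75 ln(1 − 0.660711) = −0.75 ln(0.339289)
  = −0.75 × (-1.080903) = 0.810677 substitutions/site.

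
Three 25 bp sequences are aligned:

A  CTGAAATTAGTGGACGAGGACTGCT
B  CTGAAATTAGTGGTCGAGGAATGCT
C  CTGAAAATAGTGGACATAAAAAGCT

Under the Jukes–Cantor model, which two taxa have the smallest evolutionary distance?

A and B

A–B: 2/25 differ, p = 0.080, d = 0.085.
A–C: 7/25 differ, p = 0.280, d = 0.351.
B–C: 7/25 differ, p = 0.280, d = 0.351.
The smallest distance is between A and B.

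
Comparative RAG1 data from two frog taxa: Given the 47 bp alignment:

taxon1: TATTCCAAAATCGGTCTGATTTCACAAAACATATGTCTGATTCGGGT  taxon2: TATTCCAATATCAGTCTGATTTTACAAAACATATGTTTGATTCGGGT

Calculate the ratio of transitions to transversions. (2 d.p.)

3.00

Transitions are A↔G and C↔T; transversions are all other mismatches.
Transitions: 3. Transversions: 1.
R = 3/1 = 3.00.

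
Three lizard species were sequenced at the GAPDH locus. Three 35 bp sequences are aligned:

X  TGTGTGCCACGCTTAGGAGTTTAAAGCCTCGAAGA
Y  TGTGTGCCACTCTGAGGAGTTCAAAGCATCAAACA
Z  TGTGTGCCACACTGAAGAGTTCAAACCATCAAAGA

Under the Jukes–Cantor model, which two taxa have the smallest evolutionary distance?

X–Y: 6/35 differ, p = 0.171, d = 0.195.
X–Z: 7/35 differ, p = 0.200, d = 0.233.
Y–Z: 4/35 differ, p = 0.114, d = 0.124.
The smallest distance is between Y and Z.

Y and Z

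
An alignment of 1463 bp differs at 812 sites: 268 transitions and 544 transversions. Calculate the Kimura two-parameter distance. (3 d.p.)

1.010

P = 268/1463 ≈ 0.183185 and Q = 544/1463 ≈ 0.371839.
Under the Kimura two-parameter model, d = −½ ln(1 − 2P − Q) − ¼ ln(1 − 2Q).
1 − 2P − Q = 0.261791, giving −½ ln(0.261791) = 0.670104.
1 − 2Q = 0.256322, giving −¼ ln(0.256322) = 0.340330.
d = 0.670104 + 0.340330 = 1.010434.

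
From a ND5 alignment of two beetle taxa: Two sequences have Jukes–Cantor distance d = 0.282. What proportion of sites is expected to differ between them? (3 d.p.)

0.235

p = (3/4)(1 − e^(−4d/3)) = 0.75 × (1 − e^(-0.376)) = 0.75 × (1 − 0.686602) = 0.235049.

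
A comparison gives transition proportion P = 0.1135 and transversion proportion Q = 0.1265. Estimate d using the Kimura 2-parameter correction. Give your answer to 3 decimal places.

0.291

Under the Kimura two-parameter model, d = −½ ln(1 − 2P − Q) − ¼ ln(1 − 2Q).
1 − 2P − Q = 0.6465, giving −½ ln(0.6465) = 0.218091.
1 − 2Q = 0.747, giving −¼ ln(0.747) = 0.072923.
d = 0.218091 + 0.072923 = 0.291014.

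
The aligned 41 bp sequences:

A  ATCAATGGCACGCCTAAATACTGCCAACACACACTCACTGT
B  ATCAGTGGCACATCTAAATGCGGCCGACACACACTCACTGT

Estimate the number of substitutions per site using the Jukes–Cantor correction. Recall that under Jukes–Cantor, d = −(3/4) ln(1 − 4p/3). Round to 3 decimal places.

0.163

The sequences differ at 6 of 41 sites (5, 12, 13, 20, 22, 26), so p = 6/41 ≈ 0.146341.
d = −(3/4) ln(1 − 4p/3) = −0.75 ln(1 − 0.195121) = −0.75 ln(0.804879)
  = −0.75 × (-0.217063) = 0.162797 substitutions/site.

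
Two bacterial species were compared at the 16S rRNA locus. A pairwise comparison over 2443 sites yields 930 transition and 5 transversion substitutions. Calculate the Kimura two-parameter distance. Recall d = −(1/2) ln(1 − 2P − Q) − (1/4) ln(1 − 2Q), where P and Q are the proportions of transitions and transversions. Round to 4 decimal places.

0.7217

P = 930/2443 ≈ 0.380679 and Q = 5/2443 ≈ 0.002047.
Under the Kimura two-parameter model, d = −½ ln(1 − 2P − Q) − ¼ ln(1 − 2Q).
1 − 2P − Q = 0.236595, giving −½ ln(0.236595) = 0.720703.
1 − 2Q = 0.995906, giving −¼ ln(0.995906) = 0.001026.
d = 0.720703 + 0.001026 = 0.721729.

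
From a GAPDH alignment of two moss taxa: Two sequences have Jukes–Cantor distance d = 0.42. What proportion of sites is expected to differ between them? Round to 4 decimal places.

0.3216

p = (3/4)(1 − e^(−4d/3)) = 0.75 × (1 − e^(-0.56)) = 0.75 × (1 − 0.571209) = 0.321593.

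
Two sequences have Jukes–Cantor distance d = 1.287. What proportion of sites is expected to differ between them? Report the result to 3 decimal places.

p = (3/4)(1 − e^(−4d/3)) = 0.75 × (1 − e^(-1.716)) = 0.75 × (1 − 0.179784) = 0.615162.

0.615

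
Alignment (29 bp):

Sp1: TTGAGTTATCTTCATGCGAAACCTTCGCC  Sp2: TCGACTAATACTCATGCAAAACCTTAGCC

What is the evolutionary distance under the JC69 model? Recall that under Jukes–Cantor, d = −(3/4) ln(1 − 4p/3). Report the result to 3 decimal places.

0.291

The sequences differ at 7 of 29 sites (2, 5, 7, 10, 11, 18, 26), so p = 7/29 ≈ 0.241379.
d = −(3/4) ln(1 − 4p/3) = −0.75 ln(1 − 0.321839) = −0.75 ln(0.678161)
  = −0.75 × (-0.388371) = 0.291278 substitutions/site.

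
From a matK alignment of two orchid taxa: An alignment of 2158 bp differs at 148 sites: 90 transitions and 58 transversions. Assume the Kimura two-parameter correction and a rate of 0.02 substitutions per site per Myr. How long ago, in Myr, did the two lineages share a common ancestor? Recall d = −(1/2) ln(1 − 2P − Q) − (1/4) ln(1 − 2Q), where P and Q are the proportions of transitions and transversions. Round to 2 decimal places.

1.81

P = 90/2158 ≈ 0.041705 and Q = 58/2158 ≈ 0.026877.
Under the Kimura two-parameter model, d = −½ ln(1 − 2P − Q) − ¼ ln(1 − 2Q).
1 − 2P − Q = 0.889713, giving −½ ln(0.889713) = 0.058428.
1 − 2Q = 0.946246, giving −¼ ln(0.946246) = 0.013813.
d = 0.058428 + 0.013813 = 0.072241.
Under a molecular clock d = 2μt, so t = d/(2μ) = 0.072241 / (2 × 0.02) = 1.81 Myr.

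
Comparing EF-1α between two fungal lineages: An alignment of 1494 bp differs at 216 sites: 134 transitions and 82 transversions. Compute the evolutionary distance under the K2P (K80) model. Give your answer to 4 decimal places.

0.1625

P = 134/1494 ≈ 0.089692 and Q = 82/1494 ≈ 0.054886.
Under the Kimura two-parameter model, d = −½ ln(1 − 2P − Q) − ¼ ln(1 − 2Q).
1 − 2P − Q = 0.76573, giving −½ ln(0.76573) = 0.133463.
1 − 2Q = 0.890228, giving −¼ ln(0.890228) = 0.029069.
d = 0.133463 + 0.029069 = 0.162532.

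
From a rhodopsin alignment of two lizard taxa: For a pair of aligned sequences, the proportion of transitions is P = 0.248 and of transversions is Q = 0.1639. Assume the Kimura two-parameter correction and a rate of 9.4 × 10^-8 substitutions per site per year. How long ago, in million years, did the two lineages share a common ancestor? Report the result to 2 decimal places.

3.40

Under the Kimura two-parameter model, d = −½ ln(1 − 2P − Q) − ¼ ln(1 − 2Q).
1 − 2P − Q = 0.3401, giving −½ ln(0.3401) = 0.539258.
1 − 2Q = 0.6722, giving −¼ ln(0.6722) = 0.099300.
d = 0.539258 + 0.099300 = 0.638558.
Under a molecular clock d = 2μt, so t = d/(2μ) = 0.638558 / (2 × 9.4 × 10^-8) = 3.40 million years.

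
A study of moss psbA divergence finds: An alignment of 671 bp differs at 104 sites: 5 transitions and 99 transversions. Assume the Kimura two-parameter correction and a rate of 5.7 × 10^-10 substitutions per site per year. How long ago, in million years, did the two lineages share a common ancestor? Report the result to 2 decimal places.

P = 5/671 ≈ 0.007452 and Q = 99/671 ≈ 0.147541.
Under the Kimura two-parameter model, d = −½ ln(1 − 2P − Q) − ¼ ln(1 − 2Q).
1 − 2P − Q = 0.837555, giving −½ ln(0.837555) = 0.088634.
1 − 2Q = 0.704918, giving −¼ ln(0.704918) = 0.087418.
d = 0.088634 + 0.087418 = 0.176052.
Under a molecular clock d = 2μt, so t = d/(2μ) = 0.176052 / (2 × 5.7 × 10^-10) = 154.43 million years.

154.43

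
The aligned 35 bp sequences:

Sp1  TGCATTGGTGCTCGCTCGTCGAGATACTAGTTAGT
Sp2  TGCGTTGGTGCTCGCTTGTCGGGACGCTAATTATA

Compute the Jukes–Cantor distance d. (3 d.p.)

0.273

The sequences differ at 8 of 35 sites (4, 17, 22, 25, 26, 30, 34, 35), so p = 8/35 ≈ 0.228571.
d = −(3/4) ln(1 − 4p/3) = −0.75 ln(1 − 0.304761) = −0.75 ln(0.695239)
  = −0.75 × (-0.363500) = 0.272625 substitutions/site.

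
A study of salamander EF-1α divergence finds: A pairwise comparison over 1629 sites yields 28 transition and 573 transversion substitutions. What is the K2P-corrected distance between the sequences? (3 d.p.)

P = 28/1629 ≈ 0.017188 and Q = 573/1629 ≈ 0.35175.
Under the Kimura two-parameter model, d = −½ ln(1 − 2P − Q) − ¼ ln(1 − 2Q).
1 − 2P − Q = 0.613874, giving −½ ln(0.613874) = 0.243983.
1 − 2Q = 0.2965, giving −¼ ln(0.2965) = 0.303927.
d = 0.243983 + 0.303927 = 0.547910.

0.548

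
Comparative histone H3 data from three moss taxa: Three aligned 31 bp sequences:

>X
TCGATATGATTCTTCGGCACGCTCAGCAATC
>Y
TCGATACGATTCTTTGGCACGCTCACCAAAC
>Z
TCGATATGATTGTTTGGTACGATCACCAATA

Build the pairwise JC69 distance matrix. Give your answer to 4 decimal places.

X–Y: 4/31 sites differ → p ≈ 0.129032, d = −0.75 ln(1 − 0.172043) = 0.141596 ≈ 0.1416.
X–Z: 6/31 sites differ → p ≈ 0.193548, d = −0.75 ln(1 − 0.258064) = 0.223869 ≈ 0.2239.
Y–Z: 6/31 sites differ → p ≈ 0.193548, d = −0.75 ln(1 − 0.258064) = 0.223869 ≈ 0.2239.

d(X,Y) = 0.1416, d(X,Z) = 0.2239, d(Y,Z) = 0.2239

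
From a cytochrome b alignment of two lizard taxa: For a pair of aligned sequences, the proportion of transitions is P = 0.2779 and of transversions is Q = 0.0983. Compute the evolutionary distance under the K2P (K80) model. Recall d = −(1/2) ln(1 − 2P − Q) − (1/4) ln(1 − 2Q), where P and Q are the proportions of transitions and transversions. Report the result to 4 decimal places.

Under the Kimura two-parameter model, d = −½ ln(1 − 2P − Q) − ¼ ln(1 − 2Q).
1 − 2P − Q = 0.3459, giving −½ ln(0.3459) = 0.530803.
1 − 2Q = 0.8034, giving −¼ ln(0.8034) = 0.054726.
d = 0.530803 + 0.054726 = 0.585529.

0.5855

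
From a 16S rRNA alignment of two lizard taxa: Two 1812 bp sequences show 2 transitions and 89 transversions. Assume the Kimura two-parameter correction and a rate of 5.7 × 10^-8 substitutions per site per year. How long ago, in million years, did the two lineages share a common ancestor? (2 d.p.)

0.46

P = 2/1812 ≈ 0.001104 and Q = 89/1812 ≈ 0.049117.
Under the Kimura two-parameter model, d = −½ ln(1 − 2P − Q) − ¼ ln(1 − 2Q).
1 − 2P − Q = 0.948675, giving −½ ln(0.948675) = 0.026345.
1 − 2Q = 0.901766, giving −¼ ln(0.901766) = 0.025850.
d = 0.026345 + 0.025850 = 0.052195.
Under a molecular clock d = 2μt, so t = d/(2μ) = 0.052195 / (2 × 5.7 × 10^-8) = 0.46 million years.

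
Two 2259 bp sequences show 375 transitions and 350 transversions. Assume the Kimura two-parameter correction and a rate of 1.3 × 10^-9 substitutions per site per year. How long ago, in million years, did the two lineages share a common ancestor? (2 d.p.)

P = 375/2259 ≈ 0.166003 and Q = 350/2259 ≈ 0.154936.
Under the Kimura two-parameter model, d = −½ ln(1 − 2P − Q) − ¼ ln(1 − 2Q).
1 − 2P − Q = 0.513058, giving −½ ln(0.513058) = 0.333683.
1 − 2Q = 0.690128, giving −¼ ln(0.690128) = 0.092720.
d = 0.333683 + 0.092720 = 0.426403.
Under a molecular clock d = 2μt, so t = d/(2μ) = 0.426403 / (2 × 1.3 × 10^-9) = 164.00 million years.

164.00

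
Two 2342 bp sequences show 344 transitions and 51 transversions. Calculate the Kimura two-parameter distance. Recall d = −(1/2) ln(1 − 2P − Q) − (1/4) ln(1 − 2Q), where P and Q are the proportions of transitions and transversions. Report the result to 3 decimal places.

0.201

P = 344/2342 ≈ 0.146883 and Q = 51/2342 ≈ 0.021776.
Under the Kimura two-parameter model, d = −½ ln(1 − 2P − Q) − ¼ ln(1 − 2Q).
1 − 2P − Q = 0.684458, giving −½ ln(0.684458) = 0.189564.
1 − 2Q = 0.956448, giving −¼ ln(0.956448) = 0.011132.
d = 0.189564 + 0.011132 = 0.200696.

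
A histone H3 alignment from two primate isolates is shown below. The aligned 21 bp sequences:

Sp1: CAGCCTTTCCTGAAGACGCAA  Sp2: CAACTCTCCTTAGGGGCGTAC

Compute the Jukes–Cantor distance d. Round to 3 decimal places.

The sequences differ at 11 of 21 sites, so p = 11/21 ≈ 0.52381.
d = −(3/4) ln(1 − 4p/3) = −0.75 ln(1 − 0.698413) = −0.75 ln(0.301587)
  = −0.75 × (-1.198697) = 0.899023 substitutions/site.

0.899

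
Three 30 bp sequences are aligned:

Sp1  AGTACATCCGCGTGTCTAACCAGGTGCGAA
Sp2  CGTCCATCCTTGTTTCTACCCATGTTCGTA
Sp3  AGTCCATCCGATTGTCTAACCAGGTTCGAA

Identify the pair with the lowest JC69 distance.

Sp1 and Sp3

Sp1–Sp2: 9/30 differ, p = 0.300, d = 0.383.
Sp1–Sp3: 4/30 differ, p = 0.133, d = 0.147.
Sp2–Sp3: 8/30 differ, p = 0.267, d = 0.330.
The smallest distance is between Sp1 and Sp3.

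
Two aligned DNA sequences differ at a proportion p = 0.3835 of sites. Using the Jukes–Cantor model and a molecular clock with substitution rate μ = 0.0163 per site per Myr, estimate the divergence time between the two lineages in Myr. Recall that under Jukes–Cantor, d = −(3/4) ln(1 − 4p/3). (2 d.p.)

d = −(3/4) ln(1 − 4p/3) = −0.75 ln(1 − 0.511333) = −0.75 ln(0.488667)
  = −0.75 × (-0.716074) = 0.537056 substitutions/site.
Under a molecular clock d = 2μt, so t = d/(2μ) = 0.537056 / (2 × 0.0163) = 16.47 Myr.

16.47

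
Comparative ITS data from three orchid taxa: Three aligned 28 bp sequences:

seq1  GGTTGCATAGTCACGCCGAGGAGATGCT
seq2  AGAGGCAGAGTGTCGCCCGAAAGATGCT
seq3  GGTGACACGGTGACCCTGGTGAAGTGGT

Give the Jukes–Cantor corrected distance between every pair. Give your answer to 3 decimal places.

seq1–seq2: 10/28 sites differ → p ≈ 0.357143, d = −0.75 ln(1 − 0.476191) = 0.484971 ≈ 0.485.
seq1–seq3: 12/28 sites differ → p ≈ 0.428571, d = −0.75 ln(1 − 0.571428) = 0.635472 ≈ 0.635.
seq2–seq3: 14/28 sites differ → p = 0.5, d = −0.75 ln(1 − 0.666667) = 0.823960 ≈ 0.824.

d(seq1,seq2) = 0.485, d(seq1,seq3) = 0.635, d(seq2,seq3) = 0.824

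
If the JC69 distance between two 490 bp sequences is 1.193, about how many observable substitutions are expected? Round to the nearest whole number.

Invert JC69: p = (3/4)(1 − e^(−4d/3)) = 0.75 × (1 − e^(-1.590667)) = 0.75 × (1 − 0.203790) = 0.597158.
Expected differing sites = pL ≈ 0.597158 × 490 = 292.60742 ≈ 293.

293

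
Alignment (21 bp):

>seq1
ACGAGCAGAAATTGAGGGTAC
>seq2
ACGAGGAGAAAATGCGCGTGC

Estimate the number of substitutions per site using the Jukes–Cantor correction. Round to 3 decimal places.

The sequences differ at 5 of 21 sites (6, 12, 15, 17, 20), so p = 5/21 ≈ 0.238095.
d = −(3/4) ln(1 − 4p/3) = −0.75 ln(1 − 0.31746) = −0.75 ln(0.68254)
  = −0.75 × (-0.381934) = 0.286451 substitutions/site.

0.286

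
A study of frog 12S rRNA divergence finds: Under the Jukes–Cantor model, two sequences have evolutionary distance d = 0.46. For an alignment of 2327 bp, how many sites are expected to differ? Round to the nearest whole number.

800

Invert JC69: p = (3/4)(1 − e^(−4d/3)) = 0.75 × (1 − e^(-0.613333)) = 0.75 × (1 − 0.541543) = 0.343843.
Expected differing sites = pL ≈ 0.343843 × 2327 = 800.122661 ≈ 800.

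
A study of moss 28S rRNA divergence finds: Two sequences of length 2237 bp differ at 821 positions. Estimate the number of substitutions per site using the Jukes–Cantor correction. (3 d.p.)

0.504

p = 821/2237 ≈ 0.367009.
d = −(3/4) ln(1 − 4p/3) = −0.75 ln(1 − 0.489345) = −0.75 ln(0.510655)
  = −0.75 × (-0.672061) = 0.504046 substitutions/site.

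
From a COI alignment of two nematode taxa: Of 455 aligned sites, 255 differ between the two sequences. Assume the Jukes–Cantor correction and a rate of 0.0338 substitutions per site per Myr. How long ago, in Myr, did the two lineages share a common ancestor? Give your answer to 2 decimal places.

15.26

p = 255/455 ≈ 0.56044.
d = −(3/4) ln(1 − 4p/3) = −0.75 ln(1 − 0.747253) = −0.75 ln(0.252747)
  = −0.75 × (-1.375366) = 1.031525 substitutions/site.
Under a molecular clock d = 2μt, so t = d/(2μ) = 1.031525 / (2 × 0.0338) = 15.26 Myr.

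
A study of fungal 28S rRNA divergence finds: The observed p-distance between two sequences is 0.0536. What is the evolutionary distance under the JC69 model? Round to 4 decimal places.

0.0556

d = −(3/4) ln(1 − 4p/3) = −0.75 ln(1 − 0.071467) = −0.75 ln(0.928533)
  = −0.75 × (-0.074149) = 0.055612 substitutions/site.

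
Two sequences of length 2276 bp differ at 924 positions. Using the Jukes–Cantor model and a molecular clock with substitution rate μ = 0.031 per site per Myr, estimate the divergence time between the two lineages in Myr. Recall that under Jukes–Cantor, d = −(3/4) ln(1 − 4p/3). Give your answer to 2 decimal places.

p = 924/2276 ≈ 0.405975.
d = −(3/4) ln(1 − 4p/3) = −0.75 ln(1 − 0.5413) = −0.75 ln(0.4587)
  = −0.75 × (-0.779359) = 0.584519 substitutions/site.
Under a molecular clock d = 2μt, so t = d/(2μ) = 0.584519 / (2 × 0.031) = 9.43 Myr.

9.43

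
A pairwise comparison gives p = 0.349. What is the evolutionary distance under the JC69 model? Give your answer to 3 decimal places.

0.470

d = −(3/4) ln(1 − 4p/3) = −0.75 ln(1 − 0.465333) = −0.75 ln(0.534667)
  = −0.75 × (-0.626111) = 0.469583 substitutions/site.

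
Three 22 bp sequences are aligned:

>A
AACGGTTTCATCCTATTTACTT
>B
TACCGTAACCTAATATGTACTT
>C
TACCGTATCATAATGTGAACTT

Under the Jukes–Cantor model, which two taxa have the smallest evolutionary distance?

A–B: 8/22 differ, p = 0.364, d = 0.497.
A–C: 8/22 differ, p = 0.364, d = 0.497.
B–C: 4/22 differ, p = 0.182, d = 0.208.
The smallest distance is between B and C.

B and C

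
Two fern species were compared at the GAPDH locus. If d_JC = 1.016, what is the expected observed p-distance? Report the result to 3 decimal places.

0.556

p = (3/4)(1 − e^(−4d/3)) = 0.75 × (1 − e^(-1.354667)) = 0.75 × (1 − 0.258033) = 0.556475.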